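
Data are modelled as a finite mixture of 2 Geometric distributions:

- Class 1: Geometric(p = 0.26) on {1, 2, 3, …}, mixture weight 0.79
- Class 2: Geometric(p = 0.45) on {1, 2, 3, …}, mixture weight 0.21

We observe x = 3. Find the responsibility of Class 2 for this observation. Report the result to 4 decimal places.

Posterior ∝ prior × likelihood, so P(k | x) ∝ P(Z=k) f_k(x); normalise over all components.
Geometric probabilities:
  L_1 = 0.26·(1−0.26)^2 = 0.26·0.5476 = 0.142376
  L_2 = 0.45·(1−0.45)^2 = 0.45·0.3025 = 0.136125
Weight by the priors:
  P(Z=1)·L_1 = 0.79 × 0.142376 = 0.112477
  P(Z=2)·L_2 = 0.21 × 0.136125 = 0.0285863
Evidence: 0.112477 + 0.0285863 = 0.141063
Responsibility of Class 2: 0.0285863 / 0.141063 ≈ 0.2026

0.2026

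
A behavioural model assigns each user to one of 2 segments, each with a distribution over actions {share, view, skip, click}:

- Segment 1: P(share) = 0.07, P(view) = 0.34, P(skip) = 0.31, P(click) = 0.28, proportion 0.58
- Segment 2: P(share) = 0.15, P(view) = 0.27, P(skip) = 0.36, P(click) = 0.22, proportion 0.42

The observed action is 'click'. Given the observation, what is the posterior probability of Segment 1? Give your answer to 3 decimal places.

0.637

Apply Bayes' rule: the posterior for each component is proportional to its prior times its likelihood at x.
Categorical probabilities:
  L_1 = 0.28
  L_2 = 0.22
Unnormalised posteriors:
  w_1·L_1 = 0.58 × 0.28 = 0.1624
  w_2·L_2 = 0.42 × 0.22 = 0.0924
Marginal: 0.1624 + 0.0924 = 0.2548
So the posterior for Segment 1 is 0.1624 / 0.2548 ≈ 0.637.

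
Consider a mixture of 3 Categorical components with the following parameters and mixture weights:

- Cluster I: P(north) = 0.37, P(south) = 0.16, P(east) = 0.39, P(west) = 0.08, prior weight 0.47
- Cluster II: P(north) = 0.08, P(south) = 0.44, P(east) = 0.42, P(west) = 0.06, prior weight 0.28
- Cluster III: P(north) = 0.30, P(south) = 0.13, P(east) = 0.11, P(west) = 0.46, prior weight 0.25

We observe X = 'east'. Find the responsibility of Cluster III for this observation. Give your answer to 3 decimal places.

P(component k | x) = P(Z=k)·f_k(x) / marginal(x), where marginal(x) = Σ_j P(Z=j)·f_j(x).
Evaluate each component's likelihood at the observed value:
  f_I = P(east | comp) = 0.39
  f_II = P(east | comp) = 0.42
  f_III = P(east | comp) = 0.11
Multiply by the mixture weights:
  P(Z=I)·f_I = 0.47 × 0.39 = 0.1833
  P(Z=II)·f_II = 0.28 × 0.42 = 0.1176
  P(Z=III)·f_III = 0.25 × 0.11 = 0.0275
Evidence: 0.1833 + 0.1176 + 0.0275 = 0.3284
P(Cluster III | x) = 0.0275 / 0.3284 ≈ 0.084

0.084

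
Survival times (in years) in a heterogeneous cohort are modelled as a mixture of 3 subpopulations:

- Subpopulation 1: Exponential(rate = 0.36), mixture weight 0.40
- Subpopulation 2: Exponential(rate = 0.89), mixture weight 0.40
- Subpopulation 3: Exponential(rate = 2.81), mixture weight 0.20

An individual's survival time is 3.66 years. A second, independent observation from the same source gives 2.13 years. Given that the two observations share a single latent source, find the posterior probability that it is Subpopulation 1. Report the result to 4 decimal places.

0.7787

By Bayes' theorem, P(k | x) = π_k f_k(x) / Σ_j π_j f_j(x).
Since both observations come from the same component, the likelihood for component k is f_k(x₁)·f_k(x₂).
  p_1 = [0.0963998] × [0.167219] = 0.0161199
  p_2 = [0.0342546] × [0.13369] = 0.00457949
  p_3 = [9.59757e-05] × [0.00706844] = 6.78398e-07
Weight by the priors:
  π_1·p_1 = 0.40 × 0.0161199 = 0.00644795
  π_2·p_2 = 0.40 × 0.00457949 = 0.0018318
  π_3·p_3 = 0.20 × 6.78398e-07 = 1.3568e-07
Evidence: 0.00644795 + 0.0018318 + 1.3568e-07 = 0.00827988
P(Subpopulation 1 | data) ≈ 0.7787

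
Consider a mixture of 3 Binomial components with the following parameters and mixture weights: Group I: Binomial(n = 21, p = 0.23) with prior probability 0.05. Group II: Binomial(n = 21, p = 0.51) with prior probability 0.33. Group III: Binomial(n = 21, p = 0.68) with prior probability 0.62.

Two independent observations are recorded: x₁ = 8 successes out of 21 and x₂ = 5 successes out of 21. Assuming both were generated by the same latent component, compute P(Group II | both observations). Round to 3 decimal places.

0.296

The responsibility of component k is w_k f_k(x) divided by Σ_j w_j f_j(x).
Since both observations come from the same component, the likelihood for component k is f_k(x₁)·f_k(x₂).
  L_I = [C(21,8)·0.23^8·0.77^13 = 203490·7.8311e-06·0.0334487 = 0.0533022] × [0.200002] = 0.0106605
  L_II = [C(21,8)·0.51^8·0.49^13 = 203490·0.00457679·9.38748e-05 = 0.0874286] × [0.0077541] = 0.00067793
  L_III = [C(21,8)·0.68^8·0.32^13 = 203490·0.0457163·3.68935e-07 = 0.00343213] × [3.57674e-05] = 1.22758e-07
Prior × likelihood for each component:
  w_I·L_I = 0.05 × 0.0106605 = 0.000533027
  w_II·L_II = 0.33 × 0.00067793 = 0.000223717
  w_III·L_III = 0.62 × 1.22758e-07 = 7.61102e-08
Evidence: 0.000533027 + 0.000223717 + 7.61102e-08 = 0.00075682
So the posterior for Group II is 0.000223717 / 0.00075682 ≈ 0.296.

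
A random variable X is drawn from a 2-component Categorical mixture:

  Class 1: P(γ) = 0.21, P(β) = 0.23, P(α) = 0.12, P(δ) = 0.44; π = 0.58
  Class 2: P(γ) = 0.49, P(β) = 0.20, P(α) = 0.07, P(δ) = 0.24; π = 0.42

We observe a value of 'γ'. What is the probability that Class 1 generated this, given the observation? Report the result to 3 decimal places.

0.372

The responsibility of component k is π_k f_k(x) divided by Σ_j π_j f_j(x).
Evaluate each component's likelihood at the observed value:
  p_1 = P(γ | comp) = 0.21
  p_2 = P(γ | comp) = 0.49
Multiply by the mixture weights:
  π_1·p_1 = 0.58 × 0.21 = 0.1218
  π_2·p_2 = 0.42 × 0.49 = 0.2058
Marginal: 0.1218 + 0.2058 = 0.3276
Responsibility of Class 1: 0.1218 / 0.3276 ≈ 0.372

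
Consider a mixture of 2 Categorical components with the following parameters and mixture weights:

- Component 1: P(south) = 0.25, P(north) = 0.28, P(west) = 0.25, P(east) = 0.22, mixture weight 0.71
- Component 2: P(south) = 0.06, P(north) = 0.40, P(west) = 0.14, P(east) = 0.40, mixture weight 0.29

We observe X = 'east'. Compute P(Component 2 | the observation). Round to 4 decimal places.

0.4262

By Bayes' theorem, P(k | x) = w_k f_k(x) / Σ_j w_j f_j(x).
Component likelihoods at x = 'east':
  L_1 = 0.22
  L_2 = 0.4
Multiply by the mixture weights:
  w_1·L_1 = 0.71 × 0.22 = 0.1562
  w_2·L_2 = 0.29 × 0.4 = 0.116
Marginal: 0.1562 + 0.116 = 0.2722
Responsibility of Component 2: 0.116 / 0.2722 ≈ 0.4262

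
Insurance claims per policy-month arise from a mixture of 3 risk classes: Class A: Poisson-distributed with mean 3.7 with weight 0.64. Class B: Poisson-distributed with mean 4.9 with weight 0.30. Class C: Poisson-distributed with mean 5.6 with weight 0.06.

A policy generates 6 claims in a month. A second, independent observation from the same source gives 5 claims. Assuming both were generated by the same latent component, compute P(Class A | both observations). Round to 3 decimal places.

0.468

The responsibility of component k is P(Z=k) f_k(x) divided by Σ_j P(Z=j) f_j(x).
Since both observations come from the same component, the likelihood for component k is f_k(x₁)·f_k(x₂).
  p_A = [0.0881025] × [0.142869] = 0.0125871
  p_B = [0.143153] × [0.17529] = 0.0250933
  p_C = [0.158397] × [0.169711] = 0.0268817
Weight by the priors:
  P(Z=A)·p_A = 0.64 × 0.0125871 = 0.00805575
  P(Z=B)·p_B = 0.30 × 0.0250933 = 0.00752798
  P(Z=C)·p_C = 0.06 × 0.0268817 = 0.0016129
Sum: 0.00805575 + 0.00752798 + 0.0016129 = 0.0171966
So the posterior for Class A is 0.00805575 / 0.0171966 ≈ 0.468.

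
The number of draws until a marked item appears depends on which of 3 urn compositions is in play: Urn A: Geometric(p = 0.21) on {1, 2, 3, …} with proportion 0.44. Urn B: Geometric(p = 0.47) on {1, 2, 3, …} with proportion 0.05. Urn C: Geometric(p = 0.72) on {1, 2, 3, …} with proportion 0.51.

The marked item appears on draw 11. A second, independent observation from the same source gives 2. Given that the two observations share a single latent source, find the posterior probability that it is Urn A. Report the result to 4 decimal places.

0.9928

The responsibility of component k is P(Z=k) f_k(x) divided by Σ_j P(Z=j) f_j(x).
Since both observations come from the same component, the likelihood for component k is f_k(x₁)·f_k(x₂).
  p_A = [0.21·(1−0.21)^10 = 0.21·0.0946828 = 0.0198834] × [0.1659] = 0.00329865
  p_B = [0.47·(1−0.47)^10 = 0.47·0.00174887 = 0.000821971] × [0.2491] = 0.000204753
  p_C = [0.72·(1−0.72)^10 = 0.72·2.96197e-06 = 2.13262e-06] × [0.2016] = 4.29936e-07
Unnormalised posteriors:
  P(Z=A)·p_A = 0.44 × 0.00329865 = 0.00145141
  P(Z=B)·p_B = 0.05 × 0.000204753 = 1.02377e-05
  P(Z=C)·p_C = 0.51 × 4.29936e-07 = 2.19267e-07
Sum: 0.00145141 + 1.02377e-05 + 2.19267e-07 = 0.00146186
So the posterior for Urn A is 0.00145141 / 0.00146186 ≈ 0.9928.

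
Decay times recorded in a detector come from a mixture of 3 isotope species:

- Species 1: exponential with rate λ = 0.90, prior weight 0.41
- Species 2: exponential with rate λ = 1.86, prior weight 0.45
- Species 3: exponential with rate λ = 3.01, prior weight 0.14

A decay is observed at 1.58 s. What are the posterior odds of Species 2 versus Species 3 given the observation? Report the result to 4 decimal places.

The posterior odds equal the prior odds times the likelihood ratio: (π_i/π_j)·(f_i(x)/f_j(x)).
Component likelihoods at x = 1.58 s:
  L_1 = 0.217108
  L_2 = 0.0984483
  L_3 = 0.025891
0.0443017 / 0.00362474 ≈ 12.2220

12.2220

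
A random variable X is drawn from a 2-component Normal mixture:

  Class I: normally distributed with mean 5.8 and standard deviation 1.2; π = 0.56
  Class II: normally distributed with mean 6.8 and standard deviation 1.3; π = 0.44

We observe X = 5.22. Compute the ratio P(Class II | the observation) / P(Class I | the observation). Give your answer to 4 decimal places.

0.3895

Only the two components matter; the odds are (π_i f_i(x)) / (π_j f_j(x)).
Component likelihoods at x = 5.22:
  p_I = 0.295802
  p_II = 0.146624
Posterior odds = (π_II·p_II) / (π_I·p_I) = (0.44·0.146624) / (0.56·0.295802) = 0.0645146 / 0.165649 ≈ 0.3895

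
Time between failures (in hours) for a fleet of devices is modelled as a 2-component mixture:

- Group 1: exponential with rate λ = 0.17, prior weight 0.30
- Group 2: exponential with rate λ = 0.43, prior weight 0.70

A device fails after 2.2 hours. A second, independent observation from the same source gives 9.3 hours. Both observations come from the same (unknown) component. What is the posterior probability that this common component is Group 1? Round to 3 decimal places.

The responsibility of component k is π_k f_k(x) divided by Σ_j π_j f_j(x).
Since both observations come from the same component, the likelihood for component k is f_k(x₁)·f_k(x₂).
  f_1 = [0.17·e^(−0.17·2.2) = 0.17·e^(−0.3740) = 0.116956] × [0.0349808] = 0.00409121
  f_2 = [0.43·e^(−0.43·2.2) = 0.43·e^(−0.9460) = 0.166965] × [0.0078836] = 0.00131629
Multiply by the mixture weights:
  π_1·f_1 = 0.30 × 0.00409121 = 0.00122736
  π_2·f_2 = 0.70 × 0.00131629 = 0.000921401
Normaliser: 0.00122736 + 0.000921401 = 0.00214877
P(Group 1 | x₁, x₂) ≈ 0.571

0.571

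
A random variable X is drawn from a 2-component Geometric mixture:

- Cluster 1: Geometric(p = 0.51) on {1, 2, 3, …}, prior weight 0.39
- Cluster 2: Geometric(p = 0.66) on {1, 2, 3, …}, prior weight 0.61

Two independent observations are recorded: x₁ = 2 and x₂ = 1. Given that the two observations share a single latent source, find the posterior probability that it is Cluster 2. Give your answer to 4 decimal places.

0.6451

Apply Bayes' rule: the posterior for each component is proportional to its prior times its likelihood at x.
Since both observations come from the same component, the likelihood for component k is f_k(x₁)·f_k(x₂).
  p_1 = [0.2499] × [0.51] = 0.127449
  p_2 = [0.2244] × [0.66] = 0.148104
Multiply by the mixture weights:
  π_1·p_1 = 0.39 × 0.127449 = 0.0497051
  π_2·p_2 = 0.61 × 0.148104 = 0.0903434
Evidence: 0.0497051 + 0.0903434 = 0.140049
Responsibility of Cluster 2: 0.0903434 / 0.140049 ≈ 0.6451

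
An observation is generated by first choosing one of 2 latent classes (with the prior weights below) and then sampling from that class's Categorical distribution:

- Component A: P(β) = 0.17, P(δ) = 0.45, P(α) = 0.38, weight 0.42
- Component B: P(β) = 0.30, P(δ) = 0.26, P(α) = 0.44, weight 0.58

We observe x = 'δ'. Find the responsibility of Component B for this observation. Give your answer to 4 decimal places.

The responsibility of component k is w_k f_k(x) divided by Σ_j w_j f_j(x).
Evaluate each component's likelihood at the observed value:
  f_A = 0.45
  f_B = 0.26
Unnormalised posteriors:
  w_A·f_A = 0.42 × 0.45 = 0.189
  w_B·f_B = 0.58 × 0.26 = 0.1508
Sum: 0.189 + 0.1508 = 0.3398
P(Component B | the observation) = 0.1508 / 0.3398 ≈ 0.4438

0.4438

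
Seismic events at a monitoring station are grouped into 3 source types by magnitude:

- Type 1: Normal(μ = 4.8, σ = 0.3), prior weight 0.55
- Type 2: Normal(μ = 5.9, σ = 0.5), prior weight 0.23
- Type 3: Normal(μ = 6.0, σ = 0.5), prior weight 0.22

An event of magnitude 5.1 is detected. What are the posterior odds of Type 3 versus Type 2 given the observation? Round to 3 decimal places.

0.681

Only the two components matter; the odds are (π_i f_i(x)) / (π_j f_j(x)).
Component likelihoods at x = 5.1:
  L_1 = 0.806569
  L_2 = 0.221842
  L_3 = 0.1579
Odds = (0.22/0.23) × (0.1579/0.221842) = 0.956522 × 0.71177 ≈ 0.681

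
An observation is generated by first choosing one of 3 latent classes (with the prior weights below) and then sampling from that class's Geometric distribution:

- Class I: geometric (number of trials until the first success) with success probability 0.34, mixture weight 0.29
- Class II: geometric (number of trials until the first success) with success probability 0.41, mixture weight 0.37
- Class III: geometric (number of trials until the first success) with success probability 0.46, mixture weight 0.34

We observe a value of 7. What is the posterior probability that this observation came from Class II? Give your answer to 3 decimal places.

0.347

P(component k | x) = P(Z=k)·f_k(x) / marginal(x), where marginal(x) = Σ_j P(Z=j)·f_j(x).
Evaluate each component's likelihood at the observed value:
  L_I = 0.34·(1−0.34)^6 = 0.34·0.082654 = 0.0281023
  L_II = 0.41·(1−0.41)^6 = 0.41·0.0421805 = 0.017294
  L_III = 0.46·(1−0.46)^6 = 0.46·0.0247949 = 0.0114057
Unnormalised posteriors:
  P(Z=I)·L_I = 0.29 × 0.0281023 = 0.00814968
  P(Z=II)·L_II = 0.37 × 0.017294 = 0.00639879
  P(Z=III)·L_III = 0.34 × 0.0114057 = 0.00387792
Normaliser: 0.00814968 + 0.00639879 + 0.00387792 = 0.0184264
So the posterior for Class II is 0.00639879 / 0.0184264 ≈ 0.347.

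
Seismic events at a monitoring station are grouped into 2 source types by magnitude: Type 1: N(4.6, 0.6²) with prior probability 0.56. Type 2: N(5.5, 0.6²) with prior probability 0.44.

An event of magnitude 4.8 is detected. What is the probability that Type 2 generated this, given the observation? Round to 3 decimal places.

By Bayes' theorem, P(k | x) = P(Z=k) f_k(x) / Σ_j P(Z=j) f_j(x).
Evaluate each component's likelihood at the observed value:
  L_1 = (1/(0.6·√(2π)))·exp(−(4.8−4.6)²/(2·0.6²)) = 0.664904·exp(-0.05556) = 0.628972
  L_2 = (1/(0.6·√(2π)))·exp(−(4.8−5.5)²/(2·0.6²)) = 0.664904·exp(-0.68056) = 0.336664
Prior × likelihood for each component:
  P(Z=1)·L_1 = 0.56 × 0.628972 = 0.352224
  P(Z=2)·L_2 = 0.44 × 0.336664 = 0.148132
Evidence: 0.352224 + 0.148132 = 0.500357
P(Type 2 | data) = 0.148132 / 0.500357 ≈ 0.296

0.296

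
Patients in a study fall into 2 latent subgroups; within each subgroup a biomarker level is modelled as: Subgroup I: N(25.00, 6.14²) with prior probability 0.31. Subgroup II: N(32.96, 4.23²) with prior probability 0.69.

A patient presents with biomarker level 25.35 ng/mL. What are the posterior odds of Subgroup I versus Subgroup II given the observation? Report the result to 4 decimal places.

Posterior odds = (w_i f_i(x)) / (w_j f_j(x)); the normalising sum cancels.
Normal densities:
  f_I = (1/(6.14·√(2π)))·exp(−(25.35−25.00)²/(2·6.14²)) = 0.064974·exp(-0.00162) = 0.0648688
  f_II = (1/(4.23·√(2π)))·exp(−(25.35−32.96)²/(2·4.23²)) = 0.094313·exp(-1.61830) = 0.0186961
Odds = (0.31/0.69) × (0.0648688/0.0186961) = 0.449275 × 3.46964 ≈ 1.5588

1.5588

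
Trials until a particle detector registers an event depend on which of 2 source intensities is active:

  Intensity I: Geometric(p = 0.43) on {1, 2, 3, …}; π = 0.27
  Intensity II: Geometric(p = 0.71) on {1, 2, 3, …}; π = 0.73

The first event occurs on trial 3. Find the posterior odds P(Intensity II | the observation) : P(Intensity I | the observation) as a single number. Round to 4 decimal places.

1.1556

The posterior odds equal the prior odds times the likelihood ratio: (w_i/w_j)·(f_i(x)/f_j(x)).
Component likelihoods at x = 3:
  p_I = 0.139707
  p_II = 0.059711
0.043589 / 0.0377209 ≈ 1.1556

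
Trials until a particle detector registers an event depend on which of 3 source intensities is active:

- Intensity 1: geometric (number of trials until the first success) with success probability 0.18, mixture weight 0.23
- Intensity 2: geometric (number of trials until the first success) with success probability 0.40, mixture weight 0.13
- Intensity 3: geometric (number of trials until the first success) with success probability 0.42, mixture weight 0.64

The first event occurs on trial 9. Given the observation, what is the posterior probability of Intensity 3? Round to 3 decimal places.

The responsibility of component k is π_k f_k(x) divided by Σ_j π_j f_j(x).
Component likelihoods at x = 9:
  p_1 = 0.18·(1−0.18)^8 = 0.18·0.204414 = 0.0367945
  p_2 = 0.40·(1−0.40)^8 = 0.40·0.0167962 = 0.00671846
  p_3 = 0.42·(1−0.42)^8 = 0.42·0.0128063 = 0.00537865
Unnormalised posteriors:
  π_1·p_1 = 0.23 × 0.0367945 = 0.00846274
  π_2·p_2 = 0.13 × 0.00671846 = 0.0008734
  π_3·p_3 = 0.64 × 0.00537865 = 0.00344234
Evidence: 0.00846274 + 0.0008734 + 0.00344234 = 0.0127785
P(Intensity 3 | data) = 0.00344234 / 0.0127785 ≈ 0.269

0.269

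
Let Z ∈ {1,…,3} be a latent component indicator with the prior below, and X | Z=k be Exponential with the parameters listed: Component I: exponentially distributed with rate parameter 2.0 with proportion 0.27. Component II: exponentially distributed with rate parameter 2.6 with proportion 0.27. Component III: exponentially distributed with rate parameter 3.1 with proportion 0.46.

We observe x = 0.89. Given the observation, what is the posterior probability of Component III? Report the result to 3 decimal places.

0.360

Apply Bayes' rule: the posterior for each component is proportional to its prior times its likelihood at x.
Component likelihoods at x = 0.89:
  p_I = 2.0·e^(−2.0·0.89) = 2.0·e^(−1.7800) = 0.337276
  p_II = 2.6·e^(−2.6·0.89) = 2.6·e^(−2.3140) = 0.257049
  p_III = 3.1·e^(−3.1·0.89) = 3.1·e^(−2.7590) = 0.196401
Prior × likelihood for each component:
  π_I·p_I = 0.27 × 0.337276 = 0.0910646
  π_II·p_II = 0.27 × 0.257049 = 0.0694032
  π_III·p_III = 0.46 × 0.196401 = 0.0903444
Normaliser: 0.0910646 + 0.0694032 + 0.0903444 = 0.250812
P(Component III | data) = 0.0903444 / 0.250812 ≈ 0.360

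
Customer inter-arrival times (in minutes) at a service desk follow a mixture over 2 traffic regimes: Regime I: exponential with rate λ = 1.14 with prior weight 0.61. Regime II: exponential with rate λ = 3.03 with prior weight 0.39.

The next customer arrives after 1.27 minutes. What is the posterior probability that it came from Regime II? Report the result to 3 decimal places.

0.134

P(component k | x) = π_k·f_k(x) / marginal(x), where marginal(x) = Σ_j π_j·f_j(x).
Evaluate each component's likelihood at the observed value:
  f_I = 1.14·e^(−1.14·1.27) = 1.14·e^(−1.4478) = 0.267999
  f_II = 3.03·e^(−3.03·1.27) = 3.03·e^(−3.8481) = 0.0646002
Weight by the priors:
  π_I·f_I = 0.61 × 0.267999 = 0.163479
  π_II·f_II = 0.39 × 0.0646002 = 0.0251941
Normaliser: 0.163479 + 0.0251941 = 0.188674
P(Regime II | the observation) = 0.0251941 / 0.188674 ≈ 0.134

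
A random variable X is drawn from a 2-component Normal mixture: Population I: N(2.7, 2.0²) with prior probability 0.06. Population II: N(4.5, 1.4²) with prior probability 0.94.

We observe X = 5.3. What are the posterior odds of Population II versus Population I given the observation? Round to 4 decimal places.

Only the two components matter; the odds are (w_i f_i(x)) / (w_j f_j(x)).
Normal densities:
  p_I = 0.0856843
  p_II = 0.242034
Odds = (0.94/0.06) × (0.242034/0.0856843) = 15.6667 × 2.82472 ≈ 44.2540

44.2540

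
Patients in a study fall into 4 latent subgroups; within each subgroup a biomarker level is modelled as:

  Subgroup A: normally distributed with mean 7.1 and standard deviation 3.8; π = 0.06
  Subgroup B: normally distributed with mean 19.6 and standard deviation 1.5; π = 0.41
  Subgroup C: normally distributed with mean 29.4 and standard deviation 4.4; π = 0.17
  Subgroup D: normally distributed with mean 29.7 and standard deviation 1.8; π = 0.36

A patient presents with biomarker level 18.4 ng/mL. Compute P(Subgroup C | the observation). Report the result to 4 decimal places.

The responsibility of component k is π_k f_k(x) divided by Σ_j π_j f_j(x).
Component likelihoods at x = 18.4 ng/mL:
  p_A = (1/(3.8·√(2π)))·exp(−(18.4−7.1)²/(2·3.8²)) = 0.104985·exp(-4.42140) = 0.00126165
  p_B = (1/(1.5·√(2π)))·exp(−(18.4−19.6)²/(2·1.5²)) = 0.265962·exp(-0.32000) = 0.193128
  p_C = (1/(4.4·√(2π)))·exp(−(18.4−29.4)²/(2·4.4²)) = 0.090669·exp(-3.12500) = 0.0039837
  p_D = (1/(1.8·√(2π)))·exp(−(18.4−29.7)²/(2·1.8²)) = 0.221635·exp(-19.70525) = 6.13419e-10
Prior × likelihood for each component:
  π_A·p_A = 0.06 × 0.00126165 = 7.56987e-05
  π_B·p_B = 0.41 × 0.193128 = 0.0791824
  π_C·p_C = 0.17 × 0.0039837 = 0.00067723
  π_D·p_D = 0.36 × 6.13419e-10 = 2.20831e-10
Normaliser: 7.56987e-05 + 0.0791824 + 0.00067723 + 2.20831e-10 = 0.0799353
P(Subgroup C | 18.4 ng/mL) ≈ 0.0085

0.0085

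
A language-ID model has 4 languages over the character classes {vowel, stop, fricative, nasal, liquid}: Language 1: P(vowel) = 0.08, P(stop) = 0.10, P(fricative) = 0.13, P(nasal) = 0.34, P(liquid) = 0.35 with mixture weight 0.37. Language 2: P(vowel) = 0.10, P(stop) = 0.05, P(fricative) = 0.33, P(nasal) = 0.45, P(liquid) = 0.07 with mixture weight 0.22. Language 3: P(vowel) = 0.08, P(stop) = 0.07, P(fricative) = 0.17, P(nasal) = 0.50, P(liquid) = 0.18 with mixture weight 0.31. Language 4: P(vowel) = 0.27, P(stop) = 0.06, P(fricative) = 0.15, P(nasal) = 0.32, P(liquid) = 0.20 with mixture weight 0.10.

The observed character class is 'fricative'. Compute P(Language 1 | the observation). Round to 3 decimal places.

0.255

Apply Bayes' rule: the posterior for each component is proportional to its prior times its likelihood at x.
Categorical probabilities:
  p_1 = 0.13
  p_2 = 0.33
  p_3 = 0.17
  p_4 = 0.15
Weight by the priors:
  π_1·p_1 = 0.37 × 0.13 = 0.0481
  π_2·p_2 = 0.22 × 0.33 = 0.0726
  π_3·p_3 = 0.31 × 0.17 = 0.0527
  π_4·p_4 = 0.10 × 0.15 = 0.015
Evidence: 0.0481 + 0.0726 + 0.0527 + 0.015 = 0.1884
So the posterior for Language 1 is 0.0481 / 0.1884 ≈ 0.255.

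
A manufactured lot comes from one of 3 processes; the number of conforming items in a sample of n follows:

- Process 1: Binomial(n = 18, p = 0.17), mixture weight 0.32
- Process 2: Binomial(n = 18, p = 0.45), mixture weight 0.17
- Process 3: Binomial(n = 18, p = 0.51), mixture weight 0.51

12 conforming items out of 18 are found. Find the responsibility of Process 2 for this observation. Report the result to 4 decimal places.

Apply Bayes' rule: the posterior for each component is proportional to its prior times its likelihood at x.
Binomial probabilities:
  f_1 = 3.53612e-06
  f_2 = 0.0354322
  f_3 = 0.0795592
Prior × likelihood for each component:
  w_1·f_1 = 0.32 × 3.53612e-06 = 1.13156e-06
  w_2·f_2 = 0.17 × 0.0354322 = 0.00602347
  w_3·f_3 = 0.51 × 0.0795592 = 0.0405752
Evidence: 1.13156e-06 + 0.00602347 + 0.0405752 = 0.0465998
P(Process 2 | the observation) = 0.00602347 / 0.0465998 ≈ 0.1293

0.1293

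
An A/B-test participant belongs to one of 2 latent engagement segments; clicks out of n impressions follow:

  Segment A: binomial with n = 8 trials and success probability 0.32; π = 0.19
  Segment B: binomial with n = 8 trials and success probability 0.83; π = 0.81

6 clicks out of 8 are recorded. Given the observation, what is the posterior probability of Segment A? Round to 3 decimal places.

Posterior ∝ prior × likelihood, so P(k | x) ∝ P(Z=k) f_k(x); normalise over all components.
Evaluate each component's likelihood at the observed value:
  p_A = C(8,6)·0.32^6·0.68^2 = 28·0.00107374·0.4624 = 0.013902
  p_B = C(8,6)·0.83^6·0.17^2 = 28·0.32694·0.0289 = 0.26456
Prior × likelihood for each component:
  P(Z=A)·p_A = 0.19 × 0.013902 = 0.00264137
  P(Z=B)·p_B = 0.81 × 0.26456 = 0.214294
Denominator: 0.00264137 + 0.214294 = 0.216935
P(Segment A | 6 clicks out of 8) ≈ 0.012

0.012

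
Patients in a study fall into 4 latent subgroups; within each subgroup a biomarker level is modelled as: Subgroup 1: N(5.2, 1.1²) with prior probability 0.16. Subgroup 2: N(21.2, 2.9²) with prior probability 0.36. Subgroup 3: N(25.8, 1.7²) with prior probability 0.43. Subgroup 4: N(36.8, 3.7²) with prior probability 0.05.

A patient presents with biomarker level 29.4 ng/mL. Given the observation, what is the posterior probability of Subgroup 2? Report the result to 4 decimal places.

0.0736

Apply Bayes' rule: the posterior for each component is proportional to its prior times its likelihood at x.
Normal densities:
  L_1 = (1/(1.1·√(2π)))·exp(−(29.4−5.2)²/(2·1.1²)) = 0.362675·exp(-242.00000) = 2.88571e-106
  L_2 = (1/(2.9·√(2π)))·exp(−(29.4−21.2)²/(2·2.9²)) = 0.137566·exp(-3.99762) = 0.00252561
  L_3 = (1/(1.7·√(2π)))·exp(−(29.4−25.8)²/(2·1.7²)) = 0.234672·exp(-2.24221) = 0.0249276
  L_4 = (1/(3.7·√(2π)))·exp(−(29.4−36.8)²/(2·3.7²)) = 0.107822·exp(-2.00000) = 0.0145922
Multiply by the mixture weights:
  w_1·L_1 = 0.16 × 2.88571e-106 = 4.61714e-107
  w_2·L_2 = 0.36 × 0.00252561 = 0.000909221
  w_3·L_3 = 0.43 × 0.0249276 = 0.0107189
  w_4·L_4 = 0.05 × 0.0145922 = 0.000729608
Normaliser: 4.61714e-107 + 0.000909221 + 0.0107189 + 0.000729608 = 0.0123577
So the posterior for Subgroup 2 is 0.000909221 / 0.0123577 ≈ 0.0736.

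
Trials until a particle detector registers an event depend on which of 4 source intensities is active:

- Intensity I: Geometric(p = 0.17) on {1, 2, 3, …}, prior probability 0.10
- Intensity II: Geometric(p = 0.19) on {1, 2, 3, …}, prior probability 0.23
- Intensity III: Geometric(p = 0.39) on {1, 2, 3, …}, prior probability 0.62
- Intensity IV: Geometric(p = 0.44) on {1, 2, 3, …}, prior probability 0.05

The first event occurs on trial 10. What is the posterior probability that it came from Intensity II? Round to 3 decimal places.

The responsibility of component k is w_k f_k(x) divided by Σ_j w_j f_j(x).
Component likelihoods at x = 10:
  p_I = 0.17·(1−0.17)^9 = 0.17·0.18694 = 0.0317798
  p_II = 0.19·(1−0.19)^9 = 0.19·0.150095 = 0.028518
  p_III = 0.39·(1−0.39)^9 = 0.39·0.0116941 = 0.00456072
  p_IV = 0.44·(1−0.44)^9 = 0.44·0.00541617 = 0.00238311
Weight by the priors:
  w_I·p_I = 0.10 × 0.0317798 = 0.00317798
  w_II·p_II = 0.23 × 0.028518 = 0.00655914
  w_III·p_III = 0.62 × 0.00456072 = 0.00282764
  w_IV·p_IV = 0.05 × 0.00238311 = 0.000119156
Marginal: 0.00317798 + 0.00655914 + 0.00282764 + 0.000119156 = 0.0126839
So the posterior for Intensity II is 0.00655914 / 0.0126839 ≈ 0.517.

0.517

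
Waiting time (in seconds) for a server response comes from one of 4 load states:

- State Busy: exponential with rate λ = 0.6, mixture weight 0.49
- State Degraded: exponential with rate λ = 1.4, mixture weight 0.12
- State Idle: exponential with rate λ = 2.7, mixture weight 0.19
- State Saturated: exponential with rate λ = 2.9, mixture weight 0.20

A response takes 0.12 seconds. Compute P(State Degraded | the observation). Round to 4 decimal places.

Apply Bayes' rule: the posterior for each component is proportional to its prior times its likelihood at x.
Exponential densities:
  f_Busy = 0.6·e^(−0.6·0.12) = 0.6·e^(−0.0720) = 0.558319
  f_Degraded = 1.4·e^(−1.4·0.12) = 1.4·e^(−0.1680) = 1.1835
  f_Idle = 2.7·e^(−2.7·0.12) = 2.7·e^(−0.3240) = 1.95278
  f_Saturated = 2.9·e^(−2.9·0.12) = 2.9·e^(−0.3480) = 2.04769
Weight by the priors:
  P(Z=Busy)·f_Busy = 0.49 × 0.558319 = 0.273576
  P(Z=Degraded)·f_Degraded = 0.12 × 1.1835 = 0.142019
  P(Z=Idle)·f_Idle = 0.19 × 1.95278 = 0.371027
  P(Z=Saturated)·f_Saturated = 0.20 × 2.04769 = 0.409537
Evidence: 0.273576 + 0.142019 + 0.371027 + 0.409537 = 1.19616
P(State Degraded | the observation) = 0.142019 / 1.19616 ≈ 0.1187

0.1187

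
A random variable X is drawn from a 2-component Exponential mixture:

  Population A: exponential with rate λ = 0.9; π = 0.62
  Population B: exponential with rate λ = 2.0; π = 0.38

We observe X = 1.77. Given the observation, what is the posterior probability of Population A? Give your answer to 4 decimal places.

Posterior ∝ prior × likelihood, so P(k | x) ∝ P(Z=k) f_k(x); normalise over all components.
Component likelihoods at x = 1.77:
  L_A = 0.182983
  L_B = 0.0580267
Unnormalised posteriors:
  P(Z=A)·L_A = 0.62 × 0.182983 = 0.11345
  P(Z=B)·L_B = 0.38 × 0.0580267 = 0.0220501
Sum: 0.11345 + 0.0220501 = 0.1355
So the posterior for Population A is 0.11345 / 0.1355 ≈ 0.8373.

0.8373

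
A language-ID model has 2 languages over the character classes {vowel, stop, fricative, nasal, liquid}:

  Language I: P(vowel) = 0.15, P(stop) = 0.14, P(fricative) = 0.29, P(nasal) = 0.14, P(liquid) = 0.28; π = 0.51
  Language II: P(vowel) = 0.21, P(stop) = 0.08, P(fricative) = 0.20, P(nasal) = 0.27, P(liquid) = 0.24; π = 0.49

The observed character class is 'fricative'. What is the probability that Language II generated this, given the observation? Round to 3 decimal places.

The responsibility of component k is π_k f_k(x) divided by Σ_j π_j f_j(x).
Component likelihoods at x = 'fricative':
  L_I = 0.29
  L_II = 0.2
Unnormalised posteriors:
  π_I·L_I = 0.51 × 0.29 = 0.1479
  π_II·L_II = 0.49 × 0.2 = 0.098
Denominator: 0.1479 + 0.098 = 0.2459
So the posterior for Language II is 0.098 / 0.2459 ≈ 0.399.

0.399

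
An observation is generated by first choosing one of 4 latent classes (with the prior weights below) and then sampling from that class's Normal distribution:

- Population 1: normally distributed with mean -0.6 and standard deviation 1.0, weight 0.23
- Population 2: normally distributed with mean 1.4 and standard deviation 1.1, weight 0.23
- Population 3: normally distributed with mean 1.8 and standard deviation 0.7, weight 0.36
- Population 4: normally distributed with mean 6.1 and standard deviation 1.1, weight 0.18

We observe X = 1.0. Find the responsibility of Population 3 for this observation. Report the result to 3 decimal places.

0.508

Posterior ∝ prior × likelihood, so P(k | x) ∝ w_k f_k(x); normalise over all components.
Normal densities:
  L_1 = 0.110921
  L_2 = 0.339472
  L_3 = 0.296614
  L_4 = 7.7938e-06
Prior × likelihood for each component:
  w_1·L_1 = 0.23 × 0.110921 = 0.0255118
  w_2·L_2 = 0.23 × 0.339472 = 0.0780785
  w_3·L_3 = 0.36 × 0.296614 = 0.106781
  w_4·L_4 = 0.18 × 7.7938e-06 = 1.40288e-06
Normaliser: 0.0255118 + 0.0780785 + 0.106781 + 1.40288e-06 = 0.210373
P(Population 3 | data) ≈ 0.508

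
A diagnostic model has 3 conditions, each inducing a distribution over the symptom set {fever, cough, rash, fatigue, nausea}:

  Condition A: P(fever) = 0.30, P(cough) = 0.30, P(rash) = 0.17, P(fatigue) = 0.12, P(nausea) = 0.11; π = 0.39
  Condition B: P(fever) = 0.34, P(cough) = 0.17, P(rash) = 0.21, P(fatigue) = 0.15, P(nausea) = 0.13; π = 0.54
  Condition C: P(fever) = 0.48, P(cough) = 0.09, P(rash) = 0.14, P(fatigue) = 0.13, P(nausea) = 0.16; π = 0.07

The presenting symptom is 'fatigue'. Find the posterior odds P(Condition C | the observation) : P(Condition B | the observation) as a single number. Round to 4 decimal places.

Posterior odds = (P(Z=i) f_i(x)) / (P(Z=j) f_j(x)); the normalising sum cancels.
Evaluate each component's likelihood at the observed value:
  L_A = P(fatigue | comp) = 0.12
  L_B = P(fatigue | comp) = 0.15
  L_C = P(fatigue | comp) = 0.13
Odds = (0.07/0.54) × (0.13/0.15) = 0.12963 × 0.866667 ≈ 0.1123

0.1123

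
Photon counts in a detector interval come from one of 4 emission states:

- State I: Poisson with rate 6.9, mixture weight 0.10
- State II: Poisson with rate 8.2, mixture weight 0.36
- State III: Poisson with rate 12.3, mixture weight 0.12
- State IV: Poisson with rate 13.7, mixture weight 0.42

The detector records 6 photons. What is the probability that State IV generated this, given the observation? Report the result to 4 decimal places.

Posterior ∝ prior × likelihood, so P(k | x) ∝ P(Z=k) f_k(x); normalise over all components.
Poisson probabilities:
  p_I = e^(−6.9)·6.9^6/6! = 0.151053
  p_II = e^(−8.2)·8.2^6/6! = 0.115967
  p_III = e^(−12.3)·12.3^6/6! = 0.0218915
  p_IV = e^(−13.7)·13.7^6/6! = 0.0103076
Prior × likelihood for each component:
  P(Z=I)·p_I = 0.10 × 0.151053 = 0.0151053
  P(Z=II)·p_II = 0.36 × 0.115967 = 0.0417483
  P(Z=III)·p_III = 0.12 × 0.0218915 = 0.00262698
  P(Z=IV)·p_IV = 0.42 × 0.0103076 = 0.00432918
Sum: 0.0151053 + 0.0417483 + 0.00262698 + 0.00432918 = 0.0638098
P(State IV | the observation) ≈ 0.0678

0.0678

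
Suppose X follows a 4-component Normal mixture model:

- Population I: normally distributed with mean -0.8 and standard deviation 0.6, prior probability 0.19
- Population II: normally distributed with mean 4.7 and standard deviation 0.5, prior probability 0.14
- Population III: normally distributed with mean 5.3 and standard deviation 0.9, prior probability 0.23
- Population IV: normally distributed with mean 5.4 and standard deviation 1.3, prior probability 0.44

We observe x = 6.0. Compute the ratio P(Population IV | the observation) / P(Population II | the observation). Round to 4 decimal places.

31.9161

Since P(k|x) ∝ π_k f_k(x), the posterior odds are π_i f_i(x) / (π_j f_j(x)).
Evaluate each component's likelihood at the observed value:
  p_I = (1/(0.6·√(2π)))·exp(−(6.0−-0.8)²/(2·0.6²)) = 0.664904·exp(-64.22222) = 8.5389e-29
  p_II = (1/(0.5·√(2π)))·exp(−(6.0−4.7)²/(2·0.5²)) = 0.797885·exp(-3.38000) = 0.0271659
  p_III = (1/(0.9·√(2π)))·exp(−(6.0−5.3)²/(2·0.9²)) = 0.443269·exp(-0.30247) = 0.327572
  p_IV = (1/(1.3·√(2π)))·exp(−(6.0−5.4)²/(2·1.3²)) = 0.306879·exp(-0.10651) = 0.275874
Posterior odds = (π_IV·p_IV) / (π_II·p_II) = (0.44·0.275874) / (0.14·0.0271659) = 0.121384 / 0.00380323 ≈ 31.9161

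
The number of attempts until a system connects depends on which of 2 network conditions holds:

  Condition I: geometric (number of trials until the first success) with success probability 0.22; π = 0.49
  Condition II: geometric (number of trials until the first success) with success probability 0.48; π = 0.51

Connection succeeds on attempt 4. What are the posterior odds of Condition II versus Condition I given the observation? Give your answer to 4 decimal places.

0.6729

Only the two components matter; the odds are (π_i f_i(x)) / (π_j f_j(x)).
Geometric probabilities:
  L_I = 0.104401
  L_II = 0.0674918
Posterior odds = (π_II·L_II) / (π_I·L_I) = (0.51·0.0674918) / (0.49·0.104401) = 0.0344208 / 0.0511567 ≈ 0.6729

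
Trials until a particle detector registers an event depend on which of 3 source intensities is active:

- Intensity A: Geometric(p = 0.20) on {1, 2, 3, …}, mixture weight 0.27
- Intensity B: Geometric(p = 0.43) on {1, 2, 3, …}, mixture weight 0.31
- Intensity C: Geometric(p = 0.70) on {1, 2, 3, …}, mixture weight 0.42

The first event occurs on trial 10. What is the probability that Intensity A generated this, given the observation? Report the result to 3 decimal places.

Apply Bayes' rule: the posterior for each component is proportional to its prior times its likelihood at x.
Component likelihoods at x = 10:
  p_A = 0.0268435
  p_B = 0.00273113
  p_C = 1.37781e-05
Multiply by the mixture weights:
  π_A·p_A = 0.27 × 0.0268435 = 0.00724776
  π_B·p_B = 0.31 × 0.00273113 = 0.00084665
  π_C·p_C = 0.42 × 1.37781e-05 = 5.7868e-06
Sum: 0.00724776 + 0.00084665 + 5.7868e-06 = 0.00810019
P(Intensity A | the observation) ≈ 0.895

0.895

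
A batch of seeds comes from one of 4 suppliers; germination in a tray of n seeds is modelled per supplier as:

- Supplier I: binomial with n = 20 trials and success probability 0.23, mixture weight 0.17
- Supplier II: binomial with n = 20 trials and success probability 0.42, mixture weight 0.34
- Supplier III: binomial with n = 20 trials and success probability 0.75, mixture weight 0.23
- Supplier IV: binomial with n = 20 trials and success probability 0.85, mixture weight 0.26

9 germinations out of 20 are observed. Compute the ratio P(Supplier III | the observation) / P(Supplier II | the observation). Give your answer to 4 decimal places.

0.0119

Since P(k|x) ∝ π_k f_k(x), the posterior odds are π_i f_i(x) / (π_j f_j(x)).
Evaluate each component's likelihood at the observed value:
  p_I = 0.0170669
  p_II = 0.17067
  p_III = 0.00300675
  p_IV = 3.36496e-05
Odds = (0.23/0.34) × (0.00300675/0.17067) = 0.676471 × 0.0176173 ≈ 0.0119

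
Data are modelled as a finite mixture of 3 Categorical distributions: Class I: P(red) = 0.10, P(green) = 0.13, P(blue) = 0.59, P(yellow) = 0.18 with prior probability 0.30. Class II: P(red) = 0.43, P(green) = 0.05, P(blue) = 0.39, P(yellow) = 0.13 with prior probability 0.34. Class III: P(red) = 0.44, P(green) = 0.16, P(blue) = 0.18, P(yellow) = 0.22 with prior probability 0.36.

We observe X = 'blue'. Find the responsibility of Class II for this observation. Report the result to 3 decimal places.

0.354

By Bayes' theorem, P(k | x) = π_k f_k(x) / Σ_j π_j f_j(x).
Evaluate each component's likelihood at the observed value:
  L_I = P(blue | comp) = 0.59
  L_II = P(blue | comp) = 0.39
  L_III = P(blue | comp) = 0.18
Weight by the priors:
  π_I·L_I = 0.30 × 0.59 = 0.177
  π_II·L_II = 0.34 × 0.39 = 0.1326
  π_III·L_III = 0.36 × 0.18 = 0.0648
Marginal: 0.177 + 0.1326 + 0.0648 = 0.3744
Responsibility of Class II: 0.1326 / 0.3744 ≈ 0.354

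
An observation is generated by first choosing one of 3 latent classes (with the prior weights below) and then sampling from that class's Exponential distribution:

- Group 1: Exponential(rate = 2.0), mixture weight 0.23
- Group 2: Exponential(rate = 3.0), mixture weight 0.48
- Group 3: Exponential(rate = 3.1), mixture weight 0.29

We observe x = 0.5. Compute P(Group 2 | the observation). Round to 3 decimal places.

0.472

By Bayes' theorem, P(k | x) = P(Z=k) f_k(x) / Σ_j P(Z=j) f_j(x).
Exponential densities:
  p_1 = 2.0·e^(−2.0·0.5) = 2.0·e^(−1.0000) = 0.735759
  p_2 = 3.0·e^(−3.0·0.5) = 3.0·e^(−1.5000) = 0.66939
  p_3 = 3.1·e^(−3.1·0.5) = 3.1·e^(−1.5500) = 0.657969
Unnormalised posteriors:
  P(Z=1)·p_1 = 0.23 × 0.735759 = 0.169225
  P(Z=2)·p_2 = 0.48 × 0.66939 = 0.321307
  P(Z=3)·p_3 = 0.29 × 0.657969 = 0.190811
Evidence: 0.169225 + 0.321307 + 0.190811 = 0.681343
Responsibility of Group 2: 0.321307 / 0.681343 ≈ 0.472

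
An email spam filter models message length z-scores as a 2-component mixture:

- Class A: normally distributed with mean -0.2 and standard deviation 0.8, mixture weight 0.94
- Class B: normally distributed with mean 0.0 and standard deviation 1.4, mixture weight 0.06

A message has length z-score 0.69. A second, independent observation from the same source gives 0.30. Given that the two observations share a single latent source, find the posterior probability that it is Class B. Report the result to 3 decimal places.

0.039

The responsibility of component k is w_k f_k(x) divided by Σ_j w_j f_j(x).
Since both observations come from the same component, the likelihood for component k is f_k(x₁)·f_k(x₂).
  f_A = [0.268576] × [0.410201] = 0.11017
  f_B = [0.252369] × [0.278491] = 0.0702823
Multiply by the mixture weights:
  w_A·f_A = 0.94 × 0.11017 = 0.10356
  w_B·f_B = 0.06 × 0.0702823 = 0.00421694
Normaliser: 0.10356 + 0.00421694 = 0.107777
So the posterior for Class B is 0.00421694 / 0.107777 ≈ 0.039.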